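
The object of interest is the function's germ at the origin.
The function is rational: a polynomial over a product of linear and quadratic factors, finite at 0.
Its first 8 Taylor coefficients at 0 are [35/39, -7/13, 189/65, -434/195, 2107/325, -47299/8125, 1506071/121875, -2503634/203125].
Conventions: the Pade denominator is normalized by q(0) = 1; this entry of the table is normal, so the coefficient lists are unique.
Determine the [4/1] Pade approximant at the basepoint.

Taylor coefficients needed (read off): a_0 = 35/39, a_1 = -7/13, a_2 = 189/65, a_3 = -434/195, a_4 = 2107/325, a_5 = -47299/8125.
Write the denominator as Q(w) = 1 + q1*w. Requiring Q*f - P = O(w^6) with deg P <= 4 kills the coefficients of w^5..w^5 in Q*f:
  w^5: a_5 + q1*a_4 = 0, i.e. -47299/8125 + (2107/325)*q1 = 0.
Solving this linear system: q1 = 6757/7525.
The numerator is Q*f truncated at degree 4: P0 = a_0 = 35/39; P1 = a_1 + q1*a_0 = 2242/8385; P2 = a_2 + q1*a_1 = 2606/1075; P3 = a_3 + q1*a_2 = 80767/209625; P4 = a_4 + q1*a_3 = 940081/209625.

The Pade approximant has numerator coefficients [35/39, 2242/8385, 2606/1075, 80767/209625, 940081/209625]; denominator coefficients [1, 6757/7525].


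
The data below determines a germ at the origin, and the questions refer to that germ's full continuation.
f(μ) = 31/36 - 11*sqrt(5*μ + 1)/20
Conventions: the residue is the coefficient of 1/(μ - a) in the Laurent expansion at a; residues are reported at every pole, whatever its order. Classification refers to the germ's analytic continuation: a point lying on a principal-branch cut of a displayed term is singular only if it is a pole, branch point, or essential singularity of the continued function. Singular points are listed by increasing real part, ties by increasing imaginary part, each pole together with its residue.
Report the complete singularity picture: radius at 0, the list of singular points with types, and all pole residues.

Radius of convergence at 0: 1/5.
At -1/5: an algebraic (square-root) branch point.

Branch term (-11/20)*sqrt(1 - μ/(-1/5)): its argument vanishes at μ = -1/5, a square-root branch point, modulus 1/5.
The radius of convergence is the smallest modulus among the singular points: 1/5.


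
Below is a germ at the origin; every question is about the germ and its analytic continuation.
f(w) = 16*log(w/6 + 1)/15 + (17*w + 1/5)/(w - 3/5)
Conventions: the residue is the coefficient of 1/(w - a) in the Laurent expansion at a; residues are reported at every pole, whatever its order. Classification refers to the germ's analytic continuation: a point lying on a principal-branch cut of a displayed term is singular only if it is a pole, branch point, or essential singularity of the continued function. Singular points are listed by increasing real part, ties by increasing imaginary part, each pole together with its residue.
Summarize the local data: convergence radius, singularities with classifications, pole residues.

Denominator factor (w - 3/5): pole of order 1 at 3/5, modulus 3/5.
Branch term (16/15)*log(1 - w/(-6)): its argument vanishes at w = -6, a logarithmic branch point, modulus 6.
The radius of convergence is the smallest modulus among the singular points: 3/5.
The branch term is analytic at 3/5 and contributes nothing to the residue; only the rational part matters.
At the order-1 pole 3/5 set g(w) = (w - (3/5))*(rational part) = 17*w + 1/5.
Simple pole: residue = g(a) at a = 3/5, which is 52/5.
List the singular points by increasing real part (a conjugate pair: the negative imaginary part first).

Radius of convergence at 0: 3/5.
At -6: a logarithmic branch point.
At 3/5: a pole of order 1; residue 52/5.


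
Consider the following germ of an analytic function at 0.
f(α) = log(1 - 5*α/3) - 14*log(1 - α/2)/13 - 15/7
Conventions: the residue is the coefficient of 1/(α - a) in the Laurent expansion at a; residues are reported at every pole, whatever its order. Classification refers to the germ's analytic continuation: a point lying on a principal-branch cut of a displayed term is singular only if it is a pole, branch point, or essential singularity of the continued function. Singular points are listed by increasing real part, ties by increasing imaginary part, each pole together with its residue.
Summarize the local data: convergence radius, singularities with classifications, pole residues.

Branch term (-14/13)*log(1 - α/(2)): its argument vanishes at α = 2, a logarithmic branch point, modulus 2.
Branch term (1)*log(1 - α/(3/5)): its argument vanishes at α = 3/5, a logarithmic branch point, modulus 3/5.
The radius of convergence is the smallest modulus among the singular points: 3/5.
List the singular points by increasing real part (a conjugate pair: the negative imaginary part first).

Radius of convergence at 0: 3/5.
At 3/5: a logarithmic branch point.
At 2: a logarithmic branch point.


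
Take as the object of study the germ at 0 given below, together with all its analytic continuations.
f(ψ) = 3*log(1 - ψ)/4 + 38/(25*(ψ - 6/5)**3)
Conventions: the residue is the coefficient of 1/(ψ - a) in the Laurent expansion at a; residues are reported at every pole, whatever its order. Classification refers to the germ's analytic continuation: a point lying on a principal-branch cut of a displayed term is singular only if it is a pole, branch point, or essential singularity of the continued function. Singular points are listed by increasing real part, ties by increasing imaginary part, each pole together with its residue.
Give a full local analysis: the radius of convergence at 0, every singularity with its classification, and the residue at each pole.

Denominator factor (ψ - 6/5)^3: pole of order 3 at 6/5, modulus 6/5.
Branch term (3/4)*log(1 - ψ/(1)): its argument vanishes at ψ = 1, a logarithmic branch point, modulus 1.
The radius of convergence is the smallest modulus among the singular points: 1.
The branch term is analytic at 6/5 and contributes nothing to the residue; only the rational part matters.
At the order-3 pole 6/5 set g(ψ) = (ψ - (6/5))^3*(rational part) = 38/25.
Order-3 pole: residue = g''(a)/2; g''(6/5) = 0, so the residue is 0.
List the singular points by increasing real part (a conjugate pair: the negative imaginary part first).

Radius of convergence at 0: 1.
At 1: a logarithmic branch point.
At 6/5: a pole of order 3; residue 0.


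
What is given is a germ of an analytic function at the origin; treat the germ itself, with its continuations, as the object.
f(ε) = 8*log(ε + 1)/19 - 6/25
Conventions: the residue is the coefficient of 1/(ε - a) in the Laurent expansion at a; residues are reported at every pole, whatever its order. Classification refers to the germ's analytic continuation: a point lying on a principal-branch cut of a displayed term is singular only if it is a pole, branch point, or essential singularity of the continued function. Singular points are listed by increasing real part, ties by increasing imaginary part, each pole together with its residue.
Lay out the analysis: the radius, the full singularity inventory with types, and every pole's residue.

Branch term (8/19)*log(1 - ε/(-1)): its argument vanishes at ε = -1, a logarithmic branch point, modulus 1.
The radius of convergence is the smallest modulus among the singular points: 1.

Radius of convergence at 0: 1.
At -1: a logarithmic branch point.


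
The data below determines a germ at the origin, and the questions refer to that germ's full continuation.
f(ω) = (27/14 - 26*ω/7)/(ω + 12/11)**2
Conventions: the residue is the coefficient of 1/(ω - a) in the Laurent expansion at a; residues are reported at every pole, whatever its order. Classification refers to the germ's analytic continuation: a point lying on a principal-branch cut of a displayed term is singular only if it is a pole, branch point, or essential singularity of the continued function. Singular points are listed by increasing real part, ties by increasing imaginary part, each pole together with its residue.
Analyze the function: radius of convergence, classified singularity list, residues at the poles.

Radius of convergence at 0: 12/11.
At -12/11: a pole of order 2; residue -26/7.

Denominator factor (ω + 12/11)^2: pole of order 2 at -12/11, modulus 12/11.
The radius of convergence is the smallest modulus among the singular points: 12/11.
At the order-2 pole -12/11 set g(ω) = (ω - (-12/11))^2*f(ω) = 27/14 - 26*ω/7.
Order-2 pole: residue = g'(a); g'(-12/11) = -26/7, so the residue is -26/7.


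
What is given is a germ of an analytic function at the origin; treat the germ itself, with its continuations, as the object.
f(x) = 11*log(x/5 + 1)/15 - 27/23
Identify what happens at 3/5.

The point is a regular point.

There is no denominator, hence no pole anywhere.
Branch term log(1 - x/(-5)): argument at 3/5 is 28/25, nonzero, so 3/5 is not its branch point (a point on a principal cut is still regular for the continued germ).
So the germ continues analytically to 3/5.


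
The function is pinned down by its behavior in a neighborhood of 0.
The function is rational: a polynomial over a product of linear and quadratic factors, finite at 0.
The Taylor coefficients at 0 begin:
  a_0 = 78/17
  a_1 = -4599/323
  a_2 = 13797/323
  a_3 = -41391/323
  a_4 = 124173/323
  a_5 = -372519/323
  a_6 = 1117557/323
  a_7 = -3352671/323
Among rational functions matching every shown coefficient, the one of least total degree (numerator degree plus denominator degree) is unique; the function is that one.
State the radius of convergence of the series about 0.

The radius of convergence is 1/3.

No rational of total degree below 2 reproduces all 8 coefficients; solving the [1/1] Pade equations on them gives f(y) = (26/17 - 3*y/19)/(y + 1/3), whose expansion matches every shown term.
Denominator factor (y + 1/3): pole of order 1 at -1/3, modulus 1/3.
The radius of convergence is the smallest modulus among the singular points: 1/3.


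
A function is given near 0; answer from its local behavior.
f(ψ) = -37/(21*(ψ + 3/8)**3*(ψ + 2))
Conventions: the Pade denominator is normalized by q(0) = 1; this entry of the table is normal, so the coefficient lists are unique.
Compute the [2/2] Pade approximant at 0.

The Pade approximant has numerator coefficients [-9472/567, 16064512/559629, -137609216/5036661]; denominator coefficients [1, 13387/1974, 109820/8883].

Taylor coefficients needed (expand at 0): a_0 = -9472/567, a_1 = 80512/567, a_2 = -1333184/1701, a_3 = 54495968/15309, a_4 = -8193872/567.
Write the denominator as Q(ψ) = 1 + q1*ψ + q2*ψ^2. Requiring Q*f - P = O(ψ^5) with deg P <= 2 kills the coefficients of ψ^3..ψ^4 in Q*f:
  ψ^3: a_3 + q1*a_2 + q2*a_1 = 0, i.e. 54495968/15309 + (-1333184/1701)*q1 + (80512/567)*q2 = 0.
  ψ^4: a_4 + q1*a_3 + q2*a_2 = 0, i.e. -8193872/567 + (54495968/15309)*q1 + (-1333184/1701)*q2 = 0.
Solving this linear system: q1 = 13387/1974, q2 = 109820/8883.
The numerator is Q*f truncated at degree 2: P0 = a_0 = -9472/567; P1 = a_1 + q1*a_0 = 16064512/559629; P2 = a_2 + q1*a_1 + q2*a_0 = -137609216/5036661.


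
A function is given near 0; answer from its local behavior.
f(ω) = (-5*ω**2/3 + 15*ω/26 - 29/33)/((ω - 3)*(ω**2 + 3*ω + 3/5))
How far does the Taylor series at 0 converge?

Denominator factor (ω**2 + 3*ω + 3/5): discriminant 33/5, real irrational roots -3/2 + (1/10)*sqrt(165) and -3/2 - (1/10)*sqrt(165); poles of order 1, moduli 3/2 - (1/10)*sqrt(165) and 3/2 + (1/10)*sqrt(165).
Denominator factor (ω - 3): pole of order 1 at 3, modulus 3.
The radius of convergence is the smallest modulus among the singular points: 3/2 - (1/10)*sqrt(165).

The radius of convergence is 3/2 - (1/10)*sqrt(165).


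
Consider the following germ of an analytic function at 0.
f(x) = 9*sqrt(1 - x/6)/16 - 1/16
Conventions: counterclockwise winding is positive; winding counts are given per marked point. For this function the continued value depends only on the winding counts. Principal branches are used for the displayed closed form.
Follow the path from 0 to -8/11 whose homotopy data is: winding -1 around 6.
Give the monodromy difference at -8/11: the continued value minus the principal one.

The rational part is single-valued and drops out of the difference; each branch term changes only by its own monodromy.
(9/16)*sqrt(1 - x/(6)): winding -1 is odd, the square root flips sign, contributing -2*(9/16)*sqrt(1 - (-8/11)/(6)) = -2*(9/16)*sqrt(37/33) = -(3/88)*sqrt(1221).
Summing the contributions at x = -8/11 gives -(3/88)*sqrt(1221).

Continued minus principal equals -(3/88)*sqrt(1221).


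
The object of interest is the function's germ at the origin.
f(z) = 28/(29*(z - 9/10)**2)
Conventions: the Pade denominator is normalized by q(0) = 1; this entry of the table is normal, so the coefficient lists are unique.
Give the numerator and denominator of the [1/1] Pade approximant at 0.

Taylor coefficients needed (expand at 0): a_0 = 2800/2349, a_1 = 56000/21141, a_2 = 280000/63423.
Write the denominator as Q(z) = 1 + q1*z. Requiring Q*f - P = O(z^3) with deg P <= 1 kills the coefficients of z^2..z^2 in Q*f:
  z^2: a_2 + q1*a_1 = 0, i.e. 280000/63423 + (56000/21141)*q1 = 0.
Solving this linear system: q1 = -5/3.
The numerator is Q*f truncated at degree 1: P0 = a_0 = 2800/2349; P1 = a_1 + q1*a_0 = 14000/21141.

The Pade approximant has numerator coefficients [2800/2349, 14000/21141]; denominator coefficients [1, -5/3].


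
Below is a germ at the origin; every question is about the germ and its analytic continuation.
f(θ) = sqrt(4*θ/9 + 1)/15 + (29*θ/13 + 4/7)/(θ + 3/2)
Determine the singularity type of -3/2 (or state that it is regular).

The point is a pole of order 1.

The denominator factor θ + 3/2 vanishes at -3/2 and appears to the power 1; the numerator there equals -505/182, nonzero, and no other factor vanishes.
The branch terms are analytic at this point.
Hence a pole whose order is the multiplicity, 1.


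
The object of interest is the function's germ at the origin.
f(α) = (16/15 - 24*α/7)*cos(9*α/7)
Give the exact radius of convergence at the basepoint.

The radius of convergence is infinite.

The factor cos(9*α/7) is entire and contributes no finite singular point.
The polynomial part has no poles.
No finite singular points: the Taylor series at 0 converges everywhere.


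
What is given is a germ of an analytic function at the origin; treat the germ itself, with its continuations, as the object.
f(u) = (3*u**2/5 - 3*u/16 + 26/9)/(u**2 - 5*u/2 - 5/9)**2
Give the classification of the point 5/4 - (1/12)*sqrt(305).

The point is a pole of order 2.

The denominator factor u**2 - 5*u/2 - 5/9 vanishes at 5/4 - (1/12)*sqrt(305) and appears to the power 2; the numerator there equals 2801/576 - (7/64)*sqrt(305), nonzero, and no other factor vanishes.
Hence a pole whose order is the multiplicity, 2.


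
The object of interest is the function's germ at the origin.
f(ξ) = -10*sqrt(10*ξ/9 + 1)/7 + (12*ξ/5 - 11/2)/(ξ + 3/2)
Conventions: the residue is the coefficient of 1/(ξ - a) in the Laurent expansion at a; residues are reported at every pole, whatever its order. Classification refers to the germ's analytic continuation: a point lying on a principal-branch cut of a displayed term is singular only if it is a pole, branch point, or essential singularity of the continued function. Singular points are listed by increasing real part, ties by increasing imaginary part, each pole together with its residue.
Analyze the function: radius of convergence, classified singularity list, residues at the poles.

Radius of convergence at 0: 9/10.
At -3/2: a pole of order 1; residue -91/10.
At -9/10: an algebraic (square-root) branch point.

Denominator factor (ξ + 3/2): pole of order 1 at -3/2, modulus 3/2.
Branch term (-10/7)*sqrt(1 - ξ/(-9/10)): its argument vanishes at ξ = -9/10, a square-root branch point, modulus 9/10.
The radius of convergence is the smallest modulus among the singular points: 9/10.
The branch term is analytic at -3/2 and contributes nothing to the residue; only the rational part matters.
At the order-1 pole -3/2 set g(ξ) = (ξ - (-3/2))*(rational part) = 12*ξ/5 - 11/2.
Simple pole: residue = g(a) at a = -3/2, which is -91/10.
List the singular points by increasing real part (a conjugate pair: the negative imaginary part first).


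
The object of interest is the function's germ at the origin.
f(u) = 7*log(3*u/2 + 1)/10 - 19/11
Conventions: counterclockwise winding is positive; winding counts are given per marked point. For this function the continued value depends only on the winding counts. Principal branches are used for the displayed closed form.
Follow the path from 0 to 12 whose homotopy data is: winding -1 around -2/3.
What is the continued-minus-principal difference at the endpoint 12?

The rational part is single-valued and drops out of the difference; each branch term changes only by its own monodromy.
(7/10)*log(1 - u/(-2/3)): each positive loop around -2/3 adds 2*pi*i to the log, so winding -1 contributes (7/10)*(-1)*2*pi*i = -(7/5)*pi*i.
Summing the contributions at u = 12 gives -(7/5)*pi*i.

Continued minus principal equals -(7/5)*pi*i.


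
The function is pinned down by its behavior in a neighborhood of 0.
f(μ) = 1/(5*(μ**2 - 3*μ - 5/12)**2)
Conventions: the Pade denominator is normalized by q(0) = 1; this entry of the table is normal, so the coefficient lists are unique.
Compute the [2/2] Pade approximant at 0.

Taylor coefficients needed (expand at 0): a_0 = 144/125, a_1 = -10368/625, a_2 = 577152/3125, a_3 = -28740096/15625, a_4 = 10761984/625.
Write the denominator as Q(μ) = 1 + q1*μ + q2*μ^2. Requiring Q*f - P = O(μ^5) with deg P <= 2 kills the coefficients of μ^3..μ^4 in Q*f:
  μ^3: a_3 + q1*a_2 + q2*a_1 = 0, i.e. -28740096/15625 + (577152/3125)*q1 + (-10368/625)*q2 = 0.
  μ^4: a_4 + q1*a_3 + q2*a_2 = 0, i.e. 10761984/625 + (-28740096/15625)*q1 + (577152/3125)*q2 = 0.
Solving this linear system: q1 = 221022/14705, q2 = 4151106/73525.
The numerator is Q*f truncated at degree 2: P0 = a_0 = 144/125; P1 = a_1 + q1*a_0 = 266976/367625; P2 = a_2 + q1*a_1 + q2*a_0 = 144288/367625.

The Pade approximant has numerator coefficients [144/125, 266976/367625, 144288/367625]; denominator coefficients [1, 221022/14705, 4151106/73525].


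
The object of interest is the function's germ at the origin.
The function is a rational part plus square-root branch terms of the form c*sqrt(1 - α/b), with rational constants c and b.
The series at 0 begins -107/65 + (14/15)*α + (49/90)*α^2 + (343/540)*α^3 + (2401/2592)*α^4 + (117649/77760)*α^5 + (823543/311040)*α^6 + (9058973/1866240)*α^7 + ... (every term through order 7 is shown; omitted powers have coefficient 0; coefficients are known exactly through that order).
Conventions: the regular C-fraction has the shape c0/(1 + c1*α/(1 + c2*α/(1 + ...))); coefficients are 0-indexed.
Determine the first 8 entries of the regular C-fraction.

The regular C-fraction coefficients are [-107/65, 182/321, -1477/1284, -749/2532, -735/844, -211/540, -419/540, -735/1676].

Taylor coefficients (read off): a_0 = -107/65, a_1 = 14/15, a_2 = 49/90, a_3 = 343/540, a_4 = 2401/2592, a_5 = 117649/77760, a_6 = 823543/311040, a_7 = 9058973/1866240.
c0 = a_0 = -107/65. Peel one level at a time: if S = 1 + c*α/S' with S'(0) = 1, then c is the α-coefficient of S and S' = c*α/(S - 1).
S_1 = c0/f = 1 + (182/321)*α + (134407/206082)*α^2 + ...; c1 = 182/321.
S_2 = c1*α/(S_1 - 1) = 1 + (-1477/1284)*α + (-49/144)*α^2 + ...; c2 = -1477/1284.
S_3 = c2*α/(S_2 - 1) = 1 + (-749/2532)*α + (-183505/712336)*α^2 + ...; c3 = -749/2532.
S_4 = c3*α/(S_3 - 1) = 1 + (-735/844)*α + (-49/144)*α^2 + ...; c4 = -735/844.
S_5 = c4*α/(S_4 - 1) = 1 + (-211/540)*α + (-88409/291600)*α^2 + ...; c5 = -211/540.
S_6 = c5*α/(S_5 - 1) = 1 + (-419/540)*α + (-49/144)*α^2 + ...; c6 = -419/540.
S_7 = c6*α/(S_6 - 1) = 1 + (-735/1676)*α + ...; c7 = -735/1676.


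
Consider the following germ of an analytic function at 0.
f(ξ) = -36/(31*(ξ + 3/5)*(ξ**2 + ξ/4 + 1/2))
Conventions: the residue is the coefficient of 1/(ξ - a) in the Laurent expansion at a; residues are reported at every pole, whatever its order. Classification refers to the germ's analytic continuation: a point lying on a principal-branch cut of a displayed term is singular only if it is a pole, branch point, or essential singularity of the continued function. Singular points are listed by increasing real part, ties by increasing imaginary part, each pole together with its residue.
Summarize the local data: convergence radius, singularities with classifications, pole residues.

Radius of convergence at 0: 3/5.
At -3/5: a pole of order 1; residue -3600/2201.
At (-1/8) - ((1/8)*sqrt(31))*i: a pole of order 1; residue (1800/2201) - ((6840/68231)*sqrt(31))*i.
At (-1/8) + ((1/8)*sqrt(31))*i: a pole of order 1; residue (1800/2201) + ((6840/68231)*sqrt(31))*i.


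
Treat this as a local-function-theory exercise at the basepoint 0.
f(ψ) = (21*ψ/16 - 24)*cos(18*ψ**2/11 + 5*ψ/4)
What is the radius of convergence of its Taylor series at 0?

The factor cos(18*ψ**2/11 + 5*ψ/4) is entire and contributes no finite singular point.
The polynomial part has no poles.
No finite singular points: the Taylor series at 0 converges everywhere.

The radius of convergence is infinite.


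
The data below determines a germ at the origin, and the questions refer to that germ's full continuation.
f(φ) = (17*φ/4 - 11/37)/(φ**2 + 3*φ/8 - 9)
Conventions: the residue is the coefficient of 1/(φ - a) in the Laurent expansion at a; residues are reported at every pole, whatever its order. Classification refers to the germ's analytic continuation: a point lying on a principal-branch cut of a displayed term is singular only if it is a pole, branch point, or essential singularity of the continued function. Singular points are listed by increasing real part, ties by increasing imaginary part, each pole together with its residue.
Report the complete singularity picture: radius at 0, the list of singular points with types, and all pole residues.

Radius of convergence at 0: -3/16 + (3/16)*sqrt(257).
At -3/16 - (3/16)*sqrt(257): a pole of order 1; residue 17/8 + (2591/228216)*sqrt(257).
At -3/16 + (3/16)*sqrt(257): a pole of order 1; residue 17/8 - (2591/228216)*sqrt(257).

Denominator factor (φ**2 + 3*φ/8 - 9): discriminant 2313/64, real irrational roots -3/16 + (3/16)*sqrt(257) and -3/16 - (3/16)*sqrt(257); poles of order 1, moduli -3/16 + (3/16)*sqrt(257) and 3/16 + (3/16)*sqrt(257).
The radius of convergence is the smallest modulus among the singular points: -3/16 + (3/16)*sqrt(257).
The factor φ**2 + 3*φ/8 - 9 splits as (φ - a)(φ - a') with a = -3/16 - (3/16)*sqrt(257), a' = -3/16 + (3/16)*sqrt(257). At the order-1 pole a set g(φ) = (φ - a)*f(φ) = [17*φ/4 - 11/37] / (φ - a').
Simple pole: residue = g(a) at a = -3/16 - (3/16)*sqrt(257), which is 17/8 + (2591/228216)*sqrt(257).
The factor φ**2 + 3*φ/8 - 9 splits as (φ - a)(φ - a') with a = -3/16 + (3/16)*sqrt(257), a' = -3/16 - (3/16)*sqrt(257). At the order-1 pole a set g(φ) = (φ - a)*f(φ) = [17*φ/4 - 11/37] / (φ - a').
Simple pole: residue = g(a) at a = -3/16 + (3/16)*sqrt(257), which is 17/8 - (2591/228216)*sqrt(257).
List the singular points by increasing real part (a conjugate pair: the negative imaginary part first).


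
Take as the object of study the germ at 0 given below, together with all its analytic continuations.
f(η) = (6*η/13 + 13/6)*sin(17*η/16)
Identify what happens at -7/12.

There is no denominator, hence no pole anywhere.
The factor sin(17*η/16) is entire.
So the germ continues analytically to -7/12.

The point is a regular point.


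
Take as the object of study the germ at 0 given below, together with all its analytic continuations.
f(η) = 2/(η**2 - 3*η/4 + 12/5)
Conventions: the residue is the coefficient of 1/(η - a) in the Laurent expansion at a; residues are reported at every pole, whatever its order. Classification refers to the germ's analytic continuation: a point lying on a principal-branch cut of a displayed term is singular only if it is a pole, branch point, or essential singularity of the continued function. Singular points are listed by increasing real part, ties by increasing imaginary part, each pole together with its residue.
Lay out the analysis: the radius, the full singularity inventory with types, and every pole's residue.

Radius of convergence at 0: (2/5)*sqrt(15).
At (3/8) - ((1/40)*sqrt(3615))*i: a pole of order 1; residue ((8/723)*sqrt(3615))*i.
At (3/8) + ((1/40)*sqrt(3615))*i: a pole of order 1; residue -((8/723)*sqrt(3615))*i.


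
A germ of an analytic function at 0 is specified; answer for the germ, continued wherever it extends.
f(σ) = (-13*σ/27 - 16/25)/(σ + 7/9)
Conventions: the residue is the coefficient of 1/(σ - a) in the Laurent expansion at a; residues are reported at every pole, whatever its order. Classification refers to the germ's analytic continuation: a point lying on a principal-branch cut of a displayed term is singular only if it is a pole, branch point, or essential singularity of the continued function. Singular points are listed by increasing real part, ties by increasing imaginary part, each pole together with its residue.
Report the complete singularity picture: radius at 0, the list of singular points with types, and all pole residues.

Radius of convergence at 0: 7/9.
At -7/9: a pole of order 1; residue -1613/6075.

Denominator factor (σ + 7/9): pole of order 1 at -7/9, modulus 7/9.
The radius of convergence is the smallest modulus among the singular points: 7/9.
At the order-1 pole -7/9 set g(σ) = (σ - (-7/9))*f(σ) = -13*σ/27 - 16/25.
Simple pole: residue = g(a) at a = -7/9, which is -1613/6075.


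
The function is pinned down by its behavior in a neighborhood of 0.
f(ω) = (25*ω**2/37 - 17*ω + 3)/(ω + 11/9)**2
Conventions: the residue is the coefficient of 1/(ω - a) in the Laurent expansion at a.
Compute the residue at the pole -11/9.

At the order-2 pole -11/9 set g(ω) = (ω - (-11/9))^2*f(ω) = 25*ω**2/37 - 17*ω + 3.
Order-2 pole: residue = g'(a); g'(-11/9) = -6211/333, so the residue is -6211/333.

The residue is -6211/333.


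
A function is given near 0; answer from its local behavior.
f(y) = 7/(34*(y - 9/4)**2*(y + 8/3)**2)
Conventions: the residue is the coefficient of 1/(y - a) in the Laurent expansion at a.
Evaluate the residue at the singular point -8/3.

The residue is 12096/3491443.

At the order-2 pole -8/3 set g(y) = (y - (-8/3))^2*f(y) = 7/(34*(y - 9/4)**2).
Order-2 pole: residue = g'(a); g'(-8/3) = 12096/3491443, so the residue is 12096/3491443.


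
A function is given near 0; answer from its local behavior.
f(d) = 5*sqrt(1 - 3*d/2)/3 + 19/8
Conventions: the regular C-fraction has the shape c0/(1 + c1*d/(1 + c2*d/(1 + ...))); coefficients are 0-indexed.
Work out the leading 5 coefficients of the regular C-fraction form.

The regular C-fraction coefficients are [97/24, 30/97, -531/776, -97/472, -257/472].

Taylor coefficients (expand at 0): a_0 = 97/24, a_1 = -5/4, a_2 = -15/32, a_3 = -45/128, a_4 = -675/2048.
c0 = a_0 = 97/24. Peel one level at a time: if S = 1 + c*d/S' with S'(0) = 1, then c is the d-coefficient of S and S' = c*d/(S - 1).
S_1 = c0/f = 1 + (30/97)*d + (7965/37636)*d^2 + ...; c1 = 30/97.
S_2 = c1*d/(S_1 - 1) = 1 + (-531/776)*d + (-9/64)*d^2 + ...; c2 = -531/776.
S_3 = c2*d/(S_2 - 1) = 1 + (-97/472)*d + (-24929/222784)*d^2 + ...; c3 = -97/472.
S_4 = c3*d/(S_3 - 1) = 1 + (-257/472)*d + ...; c4 = -257/472.


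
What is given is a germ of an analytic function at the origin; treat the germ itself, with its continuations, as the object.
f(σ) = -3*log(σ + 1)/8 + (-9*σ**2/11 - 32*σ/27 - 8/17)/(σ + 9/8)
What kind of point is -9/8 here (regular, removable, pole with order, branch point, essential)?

The point is a pole of order 1.

The denominator factor σ + 9/8 vanishes at -9/8 and appears to the power 1; the numerator there equals -6203/35904, nonzero, and no other factor vanishes.
The branch terms are analytic at this point.
Hence a pole whose order is the multiplicity, 1.


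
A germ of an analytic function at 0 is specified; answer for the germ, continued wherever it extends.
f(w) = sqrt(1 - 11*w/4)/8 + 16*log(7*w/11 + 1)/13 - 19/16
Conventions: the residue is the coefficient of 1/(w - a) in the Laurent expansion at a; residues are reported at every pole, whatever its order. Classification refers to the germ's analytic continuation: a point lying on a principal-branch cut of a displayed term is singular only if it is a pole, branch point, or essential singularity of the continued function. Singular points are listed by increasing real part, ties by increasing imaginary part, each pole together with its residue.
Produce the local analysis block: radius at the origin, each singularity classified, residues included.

Radius of convergence at 0: 4/11.
At -11/7: a logarithmic branch point.
At 4/11: an algebraic (square-root) branch point.

Branch term (1/8)*sqrt(1 - w/(4/11)): its argument vanishes at w = 4/11, a square-root branch point, modulus 4/11.
Branch term (16/13)*log(1 - w/(-11/7)): its argument vanishes at w = -11/7, a logarithmic branch point, modulus 11/7.
The radius of convergence is the smallest modulus among the singular points: 4/11.
List the singular points by increasing real part (a conjugate pair: the negative imaginary part first).


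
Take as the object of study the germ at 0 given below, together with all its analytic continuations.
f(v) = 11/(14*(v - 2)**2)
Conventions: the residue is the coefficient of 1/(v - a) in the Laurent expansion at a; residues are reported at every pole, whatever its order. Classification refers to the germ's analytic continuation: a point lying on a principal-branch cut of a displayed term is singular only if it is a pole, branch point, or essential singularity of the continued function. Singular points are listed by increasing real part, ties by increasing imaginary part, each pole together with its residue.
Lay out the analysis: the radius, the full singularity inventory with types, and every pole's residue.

Radius of convergence at 0: 2.
At 2: a pole of order 2; residue 0.

Denominator factor (v - 2)^2: pole of order 2 at 2, modulus 2.
The radius of convergence is the smallest modulus among the singular points: 2.
At the order-2 pole 2 set g(v) = (v - (2))^2*f(v) = 11/14.
Order-2 pole: residue = g'(a); g'(2) = 0, so the residue is 0.


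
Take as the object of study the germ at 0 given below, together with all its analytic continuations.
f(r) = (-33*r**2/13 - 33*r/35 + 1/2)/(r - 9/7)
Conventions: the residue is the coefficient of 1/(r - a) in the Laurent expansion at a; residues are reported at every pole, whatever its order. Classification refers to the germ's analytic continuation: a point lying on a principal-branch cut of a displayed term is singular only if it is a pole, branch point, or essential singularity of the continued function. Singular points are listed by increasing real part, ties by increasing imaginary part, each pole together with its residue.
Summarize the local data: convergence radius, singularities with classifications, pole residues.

Denominator factor (r - 9/7): pole of order 1 at 9/7, modulus 9/7.
The radius of convergence is the smallest modulus among the singular points: 9/7.
At the order-1 pole 9/7 set g(r) = (r - (9/7))*f(r) = -33*r**2/13 - 33*r/35 + 1/2.
Simple pole: residue = g(a) at a = 9/7, which is -31267/6370.

Radius of convergence at 0: 9/7.
At 9/7: a pole of order 1; residue -31267/6370.


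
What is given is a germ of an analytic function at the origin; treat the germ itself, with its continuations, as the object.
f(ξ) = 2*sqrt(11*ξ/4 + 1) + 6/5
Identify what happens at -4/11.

The point is an algebraic (square-root) branch point.

The term (2)*sqrt(1 - ξ/(-4/11)) has argument 1 - -4/11/(-4/11) = 0 at -4/11: a square-root (algebraic, two-sheeted) branch point; the remaining terms are analytic or single-valued there.


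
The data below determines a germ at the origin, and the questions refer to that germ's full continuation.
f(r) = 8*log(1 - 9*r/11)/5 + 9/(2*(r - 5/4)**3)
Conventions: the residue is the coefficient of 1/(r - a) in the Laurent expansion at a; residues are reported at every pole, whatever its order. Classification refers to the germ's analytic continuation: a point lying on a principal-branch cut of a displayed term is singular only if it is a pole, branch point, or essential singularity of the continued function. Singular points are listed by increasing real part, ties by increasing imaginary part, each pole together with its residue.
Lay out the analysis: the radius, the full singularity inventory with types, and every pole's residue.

Denominator factor (r - 5/4)^3: pole of order 3 at 5/4, modulus 5/4.
Branch term (8/5)*log(1 - r/(11/9)): its argument vanishes at r = 11/9, a logarithmic branch point, modulus 11/9.
The radius of convergence is the smallest modulus among the singular points: 11/9.
The branch term is analytic at 5/4 and contributes nothing to the residue; only the rational part matters.
At the order-3 pole 5/4 set g(r) = (r - (5/4))^3*(rational part) = 9/2.
Order-3 pole: residue = g''(a)/2; g''(5/4) = 0, so the residue is 0.
List the singular points by increasing real part (a conjugate pair: the negative imaginary part first).

Radius of convergence at 0: 11/9.
At 11/9: a logarithmic branch point.
At 5/4: a pole of order 3; residue 0.


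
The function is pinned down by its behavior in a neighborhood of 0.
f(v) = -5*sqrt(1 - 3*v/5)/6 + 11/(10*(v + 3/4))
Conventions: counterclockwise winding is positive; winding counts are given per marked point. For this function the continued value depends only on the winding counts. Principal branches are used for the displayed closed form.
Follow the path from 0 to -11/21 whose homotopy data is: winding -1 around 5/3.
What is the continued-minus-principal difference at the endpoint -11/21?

The rational part is single-valued and drops out of the difference; each branch term changes only by its own monodromy.
(-5/6)*sqrt(1 - v/(5/3)): winding -1 is odd, the square root flips sign, contributing -2*(-5/6)*sqrt(1 - (-11/21)/(5/3)) = -2*(-5/6)*sqrt(46/35) = (1/21)*sqrt(1610).
Summing the contributions at v = -11/21 gives (1/21)*sqrt(1610).

Continued minus principal equals (1/21)*sqrt(1610).


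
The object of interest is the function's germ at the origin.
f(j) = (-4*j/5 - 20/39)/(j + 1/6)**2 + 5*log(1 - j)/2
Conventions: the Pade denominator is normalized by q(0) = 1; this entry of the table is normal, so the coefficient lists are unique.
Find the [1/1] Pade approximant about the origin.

Taylor coefficients needed (expand at 0): a_0 = -240/13, a_1 = 24731/130, a_2 = -428869/260.
Write the denominator as Q(j) = 1 + q1*j. Requiring Q*f - P = O(j^3) with deg P <= 1 kills the coefficients of j^2..j^2 in Q*f:
  j^2: a_2 + q1*a_1 = 0, i.e. -428869/260 + (24731/130)*q1 = 0.
Solving this linear system: q1 = 61267/7066.
The numerator is Q*f truncated at degree 1: P0 = a_0 = -240/13; P1 = a_1 + q1*a_0 = 13854223/459290.

The Pade approximant has numerator coefficients [-240/13, 13854223/459290]; denominator coefficients [1, 61267/7066].


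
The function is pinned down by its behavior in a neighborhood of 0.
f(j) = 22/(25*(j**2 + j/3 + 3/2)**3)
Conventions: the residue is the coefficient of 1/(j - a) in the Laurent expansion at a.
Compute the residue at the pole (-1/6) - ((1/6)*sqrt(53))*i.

The residue is ((32076/3721925)*sqrt(53))*i.

The factor j**2 + j/3 + 3/2 splits as (j - a)(j - a') with a = (-1/6) - ((1/6)*sqrt(53))*i, a' = (-1/6) + ((1/6)*sqrt(53))*i. At the order-3 pole a set g(j) = (j - a)^3*f(j) = [22/25] / (j - a')^3.
Order-3 pole: residue = g''(a)/2; g''((-1/6) - ((1/6)*sqrt(53))*i) = ((64152/3721925)*sqrt(53))*i, so the residue is ((32076/3721925)*sqrt(53))*i.


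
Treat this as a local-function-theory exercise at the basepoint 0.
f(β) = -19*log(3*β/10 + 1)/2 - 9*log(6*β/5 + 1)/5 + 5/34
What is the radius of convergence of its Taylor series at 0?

The radius of convergence is 5/6.

Branch term (-9/5)*log(1 - β/(-5/6)): its argument vanishes at β = -5/6, a logarithmic branch point, modulus 5/6.
Branch term (-19/2)*log(1 - β/(-10/3)): its argument vanishes at β = -10/3, a logarithmic branch point, modulus 10/3.
The radius of convergence is the smallest modulus among the singular points: 5/6.


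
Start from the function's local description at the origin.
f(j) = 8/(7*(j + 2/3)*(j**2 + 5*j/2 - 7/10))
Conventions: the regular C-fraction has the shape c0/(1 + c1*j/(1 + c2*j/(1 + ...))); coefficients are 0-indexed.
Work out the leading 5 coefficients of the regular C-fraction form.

Taylor coefficients (expand at 0): a_0 = -120/49, a_1 = -1740/343, a_2 = -65130/2401, a_3 = -1611135/16807, a_4 = -92592165/235298.
c0 = a_0 = -120/49. Peel one level at a time: if S = 1 + c*j/S' with S'(0) = 1, then c is the j-coefficient of S and S' = c*j/(S - 1).
S_1 = c0/f = 1 + (-29/14)*j + (-95/14)*j^2 + ...; c1 = -29/14.
S_2 = c1*j/(S_1 - 1) = 1 + (-95/29)*j + (8155/841)*j^2 + ...; c2 = -95/29.
S_3 = c2*j/(S_2 - 1) = 1 + (1631/551)*j + (36/361)*j^2 + ...; c3 = 1631/551.
S_4 = c3*j/(S_3 - 1) = 1 + (-1044/30989)*j + ...; c4 = -1044/30989.

The regular C-fraction coefficients are [-120/49, -29/14, -95/29, 1631/551, -1044/30989].


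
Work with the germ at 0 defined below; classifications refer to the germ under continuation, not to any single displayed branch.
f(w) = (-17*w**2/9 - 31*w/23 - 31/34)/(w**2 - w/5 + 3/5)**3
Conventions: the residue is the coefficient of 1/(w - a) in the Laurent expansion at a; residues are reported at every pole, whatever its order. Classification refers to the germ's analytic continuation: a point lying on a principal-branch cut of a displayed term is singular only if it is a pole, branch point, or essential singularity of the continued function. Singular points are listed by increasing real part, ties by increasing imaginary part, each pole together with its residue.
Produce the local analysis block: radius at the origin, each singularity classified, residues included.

Radius of convergence at 0: (1/5)*sqrt(15).
At (1/10) - ((1/10)*sqrt(59))*i: a pole of order 3; residue -((94809625/722728701)*sqrt(59))*i.
At (1/10) + ((1/10)*sqrt(59))*i: a pole of order 3; residue ((94809625/722728701)*sqrt(59))*i.


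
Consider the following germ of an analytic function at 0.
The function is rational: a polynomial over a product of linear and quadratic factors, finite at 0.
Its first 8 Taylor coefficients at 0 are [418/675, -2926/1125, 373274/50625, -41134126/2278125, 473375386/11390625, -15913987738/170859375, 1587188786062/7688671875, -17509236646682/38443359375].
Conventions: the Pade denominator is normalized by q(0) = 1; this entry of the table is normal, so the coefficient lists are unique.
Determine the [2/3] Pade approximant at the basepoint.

Taylor coefficients needed (read off): a_0 = 418/675, a_1 = -2926/1125, a_2 = 373274/50625, a_3 = -41134126/2278125, a_4 = 473375386/11390625, a_5 = -15913987738/170859375.
Write the denominator as Q(x) = 1 + q1*x + q2*x^2 + q3*x^3. Requiring Q*f - P = O(x^6) with deg P <= 2 kills the coefficients of x^3..x^5 in Q*f:
  x^3: a_3 + q1*a_2 + q2*a_1 + q3*a_0 = 0, i.e. -41134126/2278125 + (373274/50625)*q1 + (-2926/1125)*q2 + (418/675)*q3 = 0.
  x^4: a_4 + q1*a_3 + q2*a_2 + q3*a_1 = 0, i.e. 473375386/11390625 + (-41134126/2278125)*q1 + (373274/50625)*q2 + (-2926/1125)*q3 = 0.
  x^5: a_5 + q1*a_4 + q2*a_3 + q3*a_2 = 0, i.e. -15913987738/170859375 + (473375386/11390625)*q1 + (-41134126/2278125)*q2 + (373274/50625)*q3 = 0.
Solving this linear system: q1 = 74057/19060, q2 = 51185/11436, q3 = 43561/25731.
The numerator is Q*f truncated at degree 2: P0 = a_0 = 418/675; P1 = a_1 + q1*a_0 = -250591/1286550; P2 = a_2 + q1*a_1 + q2*a_0 = 25289/643275.

The Pade approximant has numerator coefficients [418/675, -250591/1286550, 25289/643275]; denominator coefficients [1, 74057/19060, 51185/11436, 43561/25731].


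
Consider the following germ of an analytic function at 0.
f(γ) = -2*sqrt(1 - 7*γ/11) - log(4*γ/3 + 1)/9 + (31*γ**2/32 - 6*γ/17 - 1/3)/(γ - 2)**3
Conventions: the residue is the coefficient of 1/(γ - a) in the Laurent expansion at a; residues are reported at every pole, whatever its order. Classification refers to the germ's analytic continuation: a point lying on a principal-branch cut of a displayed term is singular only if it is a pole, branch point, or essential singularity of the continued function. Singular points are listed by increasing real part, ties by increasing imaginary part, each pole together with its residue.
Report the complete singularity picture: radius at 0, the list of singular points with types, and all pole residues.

Radius of convergence at 0: 3/4.
At -3/4: a logarithmic branch point.
At 11/7: an algebraic (square-root) branch point.
At 2: a pole of order 3; residue 31/32.

Denominator factor (γ - 2)^3: pole of order 3 at 2, modulus 2.
Branch term (-2)*sqrt(1 - γ/(11/7)): its argument vanishes at γ = 11/7, a square-root branch point, modulus 11/7.
Branch term (-1/9)*log(1 - γ/(-3/4)): its argument vanishes at γ = -3/4, a logarithmic branch point, modulus 3/4.
The radius of convergence is the smallest modulus among the singular points: 3/4.
The branch terms are analytic at 2 and contribute nothing to the residue; only the rational part matters.
At the order-3 pole 2 set g(γ) = (γ - (2))^3*(rational part) = 31*γ**2/32 - 6*γ/17 - 1/3.
Order-3 pole: residue = g''(a)/2; g''(2) = 31/16, so the residue is 31/32.
List the singular points by increasing real part (a conjugate pair: the negative imaginary part first).
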